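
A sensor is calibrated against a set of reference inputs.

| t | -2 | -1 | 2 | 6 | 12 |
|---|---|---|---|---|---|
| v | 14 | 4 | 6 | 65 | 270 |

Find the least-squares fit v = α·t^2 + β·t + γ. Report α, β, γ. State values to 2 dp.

From the data, Σt^2·t^2 = 22065, Σt^2·t = 1943, Σt^2 = 189, Σt·t = 189, Σt = 17, Σ1 = 5.
Moment sums: Σt^2·v = 41304, Σt·v = 3610, Σv = 359.
Normal equations: [[22065, 1943, 189]; [1943, 189, 17]; [189, 17, 5]]·[α, β, γ]ᵀ = [41304, 3610, 359]ᵀ.
Inverting the 3×3 Gram matrix, [α, β, γ]ᵀ = [1328747/666422, -1033185/666422, 567646/333211]ᵀ.

α = 1.99, β = -1.55, γ = 1.70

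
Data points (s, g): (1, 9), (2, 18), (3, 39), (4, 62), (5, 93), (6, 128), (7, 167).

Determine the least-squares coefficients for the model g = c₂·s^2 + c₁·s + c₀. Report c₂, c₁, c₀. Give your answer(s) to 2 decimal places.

c₂ = 2.81, c₁ = 4.24, c₀ = 0.57

The normal system XᵀX·[c₂, c₁, c₀]ᵀ = Xᵀg is [[4676, 784, 140]; [784, 140, 28]; [140, 28, 7]]·[c₂, c₁, c₀]ᵀ = [16540, 2812, 516]ᵀ.
Solving the 3×3 system (Gaussian elimination) gives c₂ = 59/21, c₁ = 89/21, c₀ = 4/7.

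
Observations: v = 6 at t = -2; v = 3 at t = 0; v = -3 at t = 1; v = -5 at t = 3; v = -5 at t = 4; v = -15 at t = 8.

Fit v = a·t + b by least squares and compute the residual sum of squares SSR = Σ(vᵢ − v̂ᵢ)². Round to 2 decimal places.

SSR = 11.35

The normal system AᵀA·[a, b]ᵀ = Aᵀv is [[94, 14]; [14, 6]]·[a, b]ᵀ = [-170, -19]ᵀ.
Eliminating b: 6·(row 1) − 14·(row 2) gives 368·a = 6·(-170) − 14·(-19) = -754, so a = -377/184.
Then b = ((-19) − 14·(-377/184))/6 = 297/184.
Residuals: 53/184, 255/184, -59/23, -43/92, 291/184, -41/184; SSR = 2089/184.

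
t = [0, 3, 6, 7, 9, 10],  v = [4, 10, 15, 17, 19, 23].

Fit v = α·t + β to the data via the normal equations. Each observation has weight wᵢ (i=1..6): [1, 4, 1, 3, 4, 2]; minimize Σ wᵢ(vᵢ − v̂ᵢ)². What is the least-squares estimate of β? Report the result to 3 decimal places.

β = 4.637

Normal-equation sums: Σwᵢ·t·t = 743, Σwᵢ·t = 95, Σwᵢ·1 = 15.
For XᵀWv: Σwᵢ·t·v = 1711, Σwᵢ·v = 232.
Δ = 743·15 − 95² = 2120.
α = (1711·15 − 95·232)/2120 = 725/424; β = (743·232 − 95·1711)/2120 = 9831/2120.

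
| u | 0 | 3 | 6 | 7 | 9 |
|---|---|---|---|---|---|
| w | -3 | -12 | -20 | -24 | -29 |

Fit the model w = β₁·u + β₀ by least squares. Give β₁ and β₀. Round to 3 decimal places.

β₁ = -2.900, β₀ = -3.100

Entries of XᵀX: Σu·u = 175, Σu = 25, Σ1 = 5.
And Σu·w = -585, Σw = -88.
Eliminating β₀: 5·(row 1) − 25·(row 2) gives 250·β₁ = 5·(-585) − 25·(-88) = -725, so β₁ = -29/10.
Then β₀ = ((-88) − 25·(-29/10))/5 = -31/10.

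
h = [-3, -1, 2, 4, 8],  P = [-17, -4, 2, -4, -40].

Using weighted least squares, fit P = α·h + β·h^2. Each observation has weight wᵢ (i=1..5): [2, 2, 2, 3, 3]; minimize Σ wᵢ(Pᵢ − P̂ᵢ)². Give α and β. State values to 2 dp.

MᵀWM·[α, β]ᵀ = MᵀWP reads: 268·α + 1688·β = -890;  1688·α + 13252·β = -8170.
(Σwᵢ·h·h = 268, Σwᵢ·h·h^2 = 1688, Σwᵢ·h^2·h^2 = 13252, Σwᵢ·h·P = -890, Σwᵢ·h^2·P = -8170.)
Eliminating β: 13252·(row 1) − 1688·(row 2) gives 702192·α = 13252·(-890) − 1688·(-8170) = 1996680, so α = 83195/29258.
Then β = ((-8170) − 1688·(83195/29258))/13252 = -28635/29258.

α = 2.84, β = -0.98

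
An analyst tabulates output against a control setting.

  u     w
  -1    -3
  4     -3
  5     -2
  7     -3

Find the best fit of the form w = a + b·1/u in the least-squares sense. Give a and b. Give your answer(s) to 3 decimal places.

a = -2.722, b = 0.279

Sums needed: Σ1 = 4, Σ1/u = -57/140, Σ1/u·1/u = 22009/19600.
And Σw = -11, Σ1/u·w = 199/140.
Determinant 4·(22009/19600) − (-57/140)² = 84787/19600.
a = ((-11)·(22009/19600) − (-57/140)·(199/140))/(84787/19600) = -230756/84787; b = (4·(199/140) − (-57/140)·(-11))/(84787/19600) = 23660/84787.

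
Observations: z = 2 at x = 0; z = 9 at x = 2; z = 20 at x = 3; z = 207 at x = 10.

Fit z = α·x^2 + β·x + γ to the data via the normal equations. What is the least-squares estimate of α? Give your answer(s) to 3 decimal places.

Sums needed: Σx^2·x^2 = 10097, Σx^2·x = 1035, Σx^2 = 113, Σx·x = 113, Σx = 15, Σ1 = 4.
Right-hand side: Σx^2·z = 20916, Σx·z = 2148, Σz = 238.
AᵀA·[α, β, γ]ᵀ = Aᵀz becomes [[10097, 1035, 113]; [1035, 113, 15]; [113, 15, 4]]·[α, β, γ]ᵀ = [20916, 2148, 238]ᵀ.
Row-reducing yields α = 19000/9109, β = -3126/9109, γ = 16958/9109.

α = 2.086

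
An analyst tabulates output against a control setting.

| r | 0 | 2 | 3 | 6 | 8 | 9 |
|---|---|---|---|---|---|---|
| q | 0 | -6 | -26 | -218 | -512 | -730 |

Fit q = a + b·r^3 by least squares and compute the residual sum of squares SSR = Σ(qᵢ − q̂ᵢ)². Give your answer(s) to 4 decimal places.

SSR = 7.3407

Sums needed: Σ1 = 6, Σr^3 = 1492, Σr^3·r^3 = 841034.
Moment sums: Σq = -1492, Σr^3·q = -842152.
So AᵀA·[a, b]ᵀ = Aᵀq: [[6, 1492]; [1492, 841034]]·[a, b]ᵀ = [-1492, -842152]ᵀ.
Δ = 6·841034 − 1492² = 2820140.
a = ((-1492)·841034 − 1492·(-842152))/2820140 = 417014/705035; b = (6·(-842152) − 1492·(-1492))/2820140 = -706712/705035.
Residuals: -417014/705035, 1006472/705035, 66660/141007, -1464852/705035, 88322/141007, 100484/705035; SSR = 5175464/705035.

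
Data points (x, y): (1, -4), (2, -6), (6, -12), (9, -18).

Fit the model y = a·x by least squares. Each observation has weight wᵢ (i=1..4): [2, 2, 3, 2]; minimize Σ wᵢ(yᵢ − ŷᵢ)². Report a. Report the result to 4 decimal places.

From the data, Σwᵢ·x·x = 280.
Right-hand side: Σwᵢ·x·y = -572.
Hence a = -572 / 280 ≈ -2.04286.

a = -2.0429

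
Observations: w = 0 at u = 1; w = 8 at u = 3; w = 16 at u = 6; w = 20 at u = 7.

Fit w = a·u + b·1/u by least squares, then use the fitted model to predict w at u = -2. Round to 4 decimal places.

Compute the Gram sums: Σu·u = 95, Σu·1/u = 4, Σ1/u·1/u = 2045/1764.
For Mᵀw: Σu·w = 260, Σ1/u·w = 172/21.
Normal equations: [[95, 4]; [4, 2045/1764]]·[a, b]ᵀ = [260, 172/21]ᵀ.
det = 95·(2045/1764) − 4² = 166051/1764.
a = (260·(2045/1764) − 4·(172/21))/(166051/1764) = 473908/166051; b = (95·(172/21) − 4·260)/(166051/1764) = -462000/166051.
At u = -2: ŵ = (473908/166051)·(-2) + (-462000/166051)·(-1/2) = -716816/166051.

ŵ = -4.3168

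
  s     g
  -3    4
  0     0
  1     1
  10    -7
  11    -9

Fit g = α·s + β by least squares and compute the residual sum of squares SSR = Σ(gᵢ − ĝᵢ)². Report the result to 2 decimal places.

SSR = 2.53

Entries of MᵀM: Σs·s = 231, Σs = 19, Σ1 = 5.
For Mᵀg: Σs·g = -180, Σg = -11.
Normal equations: [[231, 19]; [19, 5]]·[α, β]ᵀ = [-180, -11]ᵀ.
det = 231·5 − 19² = 794.
α = ((-180)·5 − 19·(-11))/794 = -691/794; β = (231·(-11) − 19·(-180))/794 = 879/794.
Residuals: 112/397, -879/794, 303/397, 473/794, -212/397; SSR = 2007/794.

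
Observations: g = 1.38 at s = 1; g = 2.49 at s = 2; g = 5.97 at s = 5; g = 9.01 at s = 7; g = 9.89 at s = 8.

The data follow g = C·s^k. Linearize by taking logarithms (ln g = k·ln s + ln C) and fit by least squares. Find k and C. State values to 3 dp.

k = 0.960, C = 1.333

Linearized form: ln g = k·ln s + ln C. From the 5 transformed points,
AᵀA = [[11.1814, 6.3279]; [6.3279, 5]], rhs = [12.5509, 7.5110]ᵀ  (here Σln s = 6.3279, Σ(ln s)² = 11.1814, Σln g = 7.5110, Σln s·ln g = 12.5509).
Δ = 11.1814·5 − (6.3279)² = 15.8642; k = (12.5509·5 − 6.3279·7.5110)/15.8642 = 0.95973, ln C = (11.1814·7.5110 − 6.3279·12.5509)/15.8642 = 0.28757, so C = exp(0.28757) = 1.33318.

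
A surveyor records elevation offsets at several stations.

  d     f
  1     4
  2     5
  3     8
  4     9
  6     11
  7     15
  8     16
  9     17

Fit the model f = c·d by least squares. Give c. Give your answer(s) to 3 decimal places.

c = 2.023

MᵀM·[c]ᵀ = Mᵀf reads: 260·c = 526.
(Σd·d = 260, Σd·f = 526.)
Hence c = 526 / 260 ≈ 2.02308.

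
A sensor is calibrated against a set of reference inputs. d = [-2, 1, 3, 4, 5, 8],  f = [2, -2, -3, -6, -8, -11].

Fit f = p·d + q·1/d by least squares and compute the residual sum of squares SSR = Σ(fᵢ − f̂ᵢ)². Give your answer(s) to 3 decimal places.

Forming XᵀX = [[119, 6]; [6, 21301/14400]] and Xᵀf = [-167, -339/40]ᵀ gives XᵀX·[p, q]ᵀ = Xᵀf.
Determinant 119·(21301/14400) − 6² = 2016419/14400.
p = ((-167)·(21301/14400) − 6·(-339/40))/(2016419/14400) = -2825027/2016419; q = (119·(-339/40) − 6·(-167))/(2016419/14400) = -93960/2016419.
Residuals: -1664196/2016419, -1113851/2016419, 2457144/2016419, -774916/2016419, -1987425/2016419, 431352/2016419; SSR = 7331902/2016419.

SSR = 3.636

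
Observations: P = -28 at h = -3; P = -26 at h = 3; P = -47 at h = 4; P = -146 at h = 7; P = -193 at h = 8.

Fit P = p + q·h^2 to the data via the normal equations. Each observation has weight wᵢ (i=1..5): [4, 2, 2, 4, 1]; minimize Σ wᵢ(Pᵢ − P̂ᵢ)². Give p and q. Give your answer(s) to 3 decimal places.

Forming MᵀWM = [[13, 346]; [346, 14698]] and MᵀWP = [-1035, -43948]ᵀ gives MᵀWM·[p, q]ᵀ = MᵀWP.
det = 13·14698 − 346² = 71358.
p = ((-1035)·14698 − 346·(-43948))/71358 = -3211/35679; q = (13·(-43948) − 346·(-1035))/71358 = -106607/35679.

p = -0.090, q = -2.988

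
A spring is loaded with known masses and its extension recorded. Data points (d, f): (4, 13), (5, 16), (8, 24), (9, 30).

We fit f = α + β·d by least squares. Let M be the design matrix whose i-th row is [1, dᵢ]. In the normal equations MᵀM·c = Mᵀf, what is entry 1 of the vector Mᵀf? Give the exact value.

83

Entry 1 ↔ basis 1, so (Mᵀf)_{1} = Σᵢ fᵢ = (1)·(13) + (1)·(16) + (1)·(24) + (1)·(30) = 83.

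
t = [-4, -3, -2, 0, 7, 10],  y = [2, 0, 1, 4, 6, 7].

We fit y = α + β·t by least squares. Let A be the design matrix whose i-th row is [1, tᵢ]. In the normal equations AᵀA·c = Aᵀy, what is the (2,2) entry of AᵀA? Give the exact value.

178

Row 2 ↔ basis t, column 2 ↔ basis t, so (AᵀA)_{2,2} = Σᵢ (t)·(t) = (-4)·(-4) + (-3)·(-3) + (-2)·(-2) + (0)·(0) + (7)·(7) + (10)·(10) = 178.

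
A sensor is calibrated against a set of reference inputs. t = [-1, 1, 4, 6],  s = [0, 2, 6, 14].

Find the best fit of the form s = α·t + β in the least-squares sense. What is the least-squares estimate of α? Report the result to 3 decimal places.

Sums needed: Σt·t = 54, Σt = 10, Σ1 = 4.
Right-hand side: Σt·s = 110, Σs = 22.
Normal equations: [[54, 10]; [10, 4]]·[α, β]ᵀ = [110, 22]ᵀ.
Eliminating β: 4·(row 1) − 10·(row 2) gives 116·α = 4·110 − 10·22 = 220, so α = 55/29.
Then β = (22 − 10·(55/29))/4 = 22/29.

α = 1.897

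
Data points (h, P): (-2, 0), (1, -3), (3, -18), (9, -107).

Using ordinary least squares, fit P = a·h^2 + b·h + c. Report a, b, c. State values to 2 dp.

Setting ∂/∂a … = 0 gives: 6659·a + 749·b + 95·c = -8832;  749·a + 95·b + 11·c = -1020;  95·a + 11·b + 4·c = -128.
Inverting the 3×3 Gram matrix, [a, b, c]ᵀ = [-16405/15726, -38663/15726, -1215/2621]ᵀ.

a = -1.04, b = -2.46, c = -0.46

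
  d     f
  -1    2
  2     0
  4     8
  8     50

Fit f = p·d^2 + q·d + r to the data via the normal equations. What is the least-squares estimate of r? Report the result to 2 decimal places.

Sums needed: Σd^2·d^2 = 4369, Σd^2·d = 583, Σd^2 = 85, Σd·d = 85, Σd = 13, Σ1 = 4.
Moment sums: Σd^2·f = 3330, Σd·f = 430, Σf = 60.
Solving the 3×3 system (Gaussian elimination) gives p = 5255/5154, q = -3125/1718, r = -1945/2577.

r = -0.75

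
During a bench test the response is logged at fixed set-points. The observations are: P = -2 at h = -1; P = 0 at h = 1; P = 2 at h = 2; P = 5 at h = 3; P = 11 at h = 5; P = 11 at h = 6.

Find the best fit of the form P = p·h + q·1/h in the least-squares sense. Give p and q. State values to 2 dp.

From the data, Σh·h = 76, Σh·1/h = 6, Σ1/h·1/h = 1093/450.
And Σh·P = 142, Σ1/h·P = 87/10.
Eliminating q: (1093/450)·(row 1) − 6·(row 2) gives (33434/225)·p = (1093/450)·142 − 6·(87/10) = 65858/225, so p = 32929/16717.
Then q = ((87/10) − 6·(32929/16717))/(1093/450) = -21465/16717.

p = 1.97, q = -1.28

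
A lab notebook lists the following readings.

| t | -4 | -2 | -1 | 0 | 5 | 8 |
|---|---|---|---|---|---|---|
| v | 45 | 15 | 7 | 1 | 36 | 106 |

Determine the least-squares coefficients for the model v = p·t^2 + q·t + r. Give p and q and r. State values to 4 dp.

Normal-equation sums: Σt^2·t^2 = 4994, Σt^2·t = 564, Σt^2 = 110, Σt·t = 110, Σt = 6, Σ1 = 6.
And Σt^2·v = 8471, Σt·v = 811, Σv = 210.
So XᵀX·[p, q, r]ᵀ = Xᵀv: [[4994, 564, 110]; [564, 110, 6]; [110, 6, 6]]·[p, q, r]ᵀ = [8471, 811, 210]ᵀ.
Solving the 3×3 system (Gaussian elimination) gives p = 62319/31058, q = -92567/31058, r = 18541/15529.

p = 2.0065, q = -2.9805, r = 1.1940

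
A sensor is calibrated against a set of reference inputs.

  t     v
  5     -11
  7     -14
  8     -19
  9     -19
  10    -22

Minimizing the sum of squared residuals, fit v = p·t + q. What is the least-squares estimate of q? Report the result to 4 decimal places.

q = 0.3919

From the data, Σt·t = 319, Σt = 39, Σ1 = 5.
Right-hand side: Σt·v = -696, Σv = -85.
Normal equations: [[319, 39]; [39, 5]]·[p, q]ᵀ = [-696, -85]ᵀ.
Determinant 319·5 − 39² = 74.
p = ((-696)·5 − 39·(-85))/74 = -165/74; q = (319·(-85) − 39·(-696))/74 = 29/74.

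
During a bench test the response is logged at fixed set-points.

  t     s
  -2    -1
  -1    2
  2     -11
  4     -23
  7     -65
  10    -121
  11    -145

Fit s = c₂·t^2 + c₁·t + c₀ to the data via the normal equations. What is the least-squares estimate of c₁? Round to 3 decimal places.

Sums needed: Σt^2·t^2 = 27331, Σt^2·t = 2737, Σt^2 = 295, Σt·t = 295, Σt = 31, Σ1 = 7.
Right-hand side: Σt^2·s = -33244, Σt·s = -3374, Σs = -364.
Normal equations: [[27331, 2737, 295]; [2737, 295, 31]; [295, 31, 7]]·[c₂, c₁, c₀]ᵀ = [-33244, -3374, -364]ᵀ.
Solving the 3×3 system (Gaussian elimination) gives c₂ = -176779/176883, c₁ = -124218/58961, c₀ = -97619/176883.

c₁ = -2.107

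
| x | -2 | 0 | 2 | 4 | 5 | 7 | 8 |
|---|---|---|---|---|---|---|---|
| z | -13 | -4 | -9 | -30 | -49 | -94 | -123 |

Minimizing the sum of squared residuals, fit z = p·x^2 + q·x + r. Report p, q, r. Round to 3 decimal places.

p = -2.001, q = 1.037, r = -3.245

Forming MᵀM = [[7410, 1044, 162]; [1044, 162, 24]; [162, 24, 7]] and Mᵀz = [-14271, -1999, -322]ᵀ gives MᵀM·[p, q, r]ᵀ = Mᵀz.
Inverting the 3×3 Gram matrix, [p, q, r]ᵀ = [-41339/20658, 64285/61974, -3047/939]ᵀ.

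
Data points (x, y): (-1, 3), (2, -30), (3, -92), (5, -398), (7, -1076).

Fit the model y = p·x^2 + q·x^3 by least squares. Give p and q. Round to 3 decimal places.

From the data, Σx^2·x^2 = 3124, Σx^2·x^3 = 20206, Σx^3·x^3 = 134068.
For Aᵀy: Σx^2·y = -63619, Σx^3·y = -421545.
AᵀA·[p, q]ᵀ = Aᵀy becomes [[3124, 20206]; [20206, 134068]]·[p, q]ᵀ = [-63619, -421545]ᵀ.
det = 3124·134068 − 20206² = 10545996.
p = ((-63619)·134068 − 20206·(-421545))/10545996 = -5766911/5272998; q = (3124·(-421545) − 20206·(-63619))/10545996 = -15710533/5272998.

p = -1.094, q = -2.979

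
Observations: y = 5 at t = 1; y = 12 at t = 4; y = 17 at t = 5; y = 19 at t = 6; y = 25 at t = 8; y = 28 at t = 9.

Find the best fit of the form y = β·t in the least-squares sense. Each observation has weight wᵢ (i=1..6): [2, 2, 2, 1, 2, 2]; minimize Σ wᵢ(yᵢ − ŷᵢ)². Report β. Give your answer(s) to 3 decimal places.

β = 3.156

Sums needed: Σwᵢ·t·t = 410.
For AᵀWy: Σwᵢ·t·y = 1294.
Normal equations: [[410]]·[β]ᵀ = [1294]ᵀ.
β = 1294/410 = 3.1561.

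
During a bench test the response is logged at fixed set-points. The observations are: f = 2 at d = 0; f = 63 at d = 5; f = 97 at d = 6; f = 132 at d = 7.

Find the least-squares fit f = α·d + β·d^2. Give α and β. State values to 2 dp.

α = -2.59, β = 3.08

Entries of MᵀM: Σd·d = 110, Σd·d^2 = 684, Σd^2·d^2 = 4322.
And Σd·f = 1821, Σd^2·f = 11535.
Normal equations: [[110, 684]; [684, 4322]]·[α, β]ᵀ = [1821, 11535]ᵀ.
Determinant 110·4322 − 684² = 7564.
α = (1821·4322 − 684·11535)/7564 = -9789/3782; β = (110·11535 − 684·1821)/7564 = 11643/3782.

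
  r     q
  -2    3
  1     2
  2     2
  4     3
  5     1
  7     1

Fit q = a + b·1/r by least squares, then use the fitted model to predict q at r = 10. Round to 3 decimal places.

Forming MᵀM = [[6, 223/140]; [223/140, 31809/19600]] and Mᵀq = [12, 363/140]ᵀ gives MᵀM·[a, b]ᵀ = Mᵀq.
Eliminating b: (31809/19600)·(row 1) − (223/140)·(row 2) gives (5645/784)·a = (31809/19600)·12 − (223/140)·(363/140) = 300759/19600, so a = 300759/141125.
Then b = ((363/140) − (223/140)·(300759/141125))/(31809/19600) = -13944/28225.
At r = 10: q̂ = (300759/141125)·(1) + (-13944/28225)·(1/10) = 293787/141125.

q̂ = 2.082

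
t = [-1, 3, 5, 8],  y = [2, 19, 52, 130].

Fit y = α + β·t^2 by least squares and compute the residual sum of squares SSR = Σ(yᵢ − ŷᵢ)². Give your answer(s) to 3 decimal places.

SSR = 1.050

The normal equations are: 4·α + 99·β = 203;  99·α + 4803·β = 9793.
Δ = 4·4803 − 99² = 9411.
α = (203·4803 − 99·9793)/9411 = 1834/3137; β = (4·9793 − 99·203)/9411 = 19075/9411.
Residuals: -5755/9411, 544/3137, 6995/9411, -2872/9411; SSR = 9878/9411.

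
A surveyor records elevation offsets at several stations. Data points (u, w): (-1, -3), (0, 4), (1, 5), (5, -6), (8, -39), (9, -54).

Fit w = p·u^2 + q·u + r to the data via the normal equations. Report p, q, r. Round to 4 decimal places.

Forming AᵀA = [[11284, 1366, 172]; [1366, 172, 22]; [172, 22, 6]] and Aᵀw = [-7018, -820, -93]ᵀ gives AᵀA·[p, q, r]ᵀ = Aᵀw.
Solving the 3×3 system (Gaussian elimination) gives p = -22629/19778, q = 39231/9889, r = 54445/19778.

p = -1.1442, q = 3.9671, r = 2.7528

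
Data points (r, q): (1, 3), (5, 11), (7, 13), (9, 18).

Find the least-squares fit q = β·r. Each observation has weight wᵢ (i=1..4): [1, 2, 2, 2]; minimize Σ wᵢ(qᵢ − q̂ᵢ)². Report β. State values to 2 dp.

β = 1.99

AᵀWA·[β]ᵀ = AᵀWq reads: 311·β = 619.
β = 619/311 = 1.99035.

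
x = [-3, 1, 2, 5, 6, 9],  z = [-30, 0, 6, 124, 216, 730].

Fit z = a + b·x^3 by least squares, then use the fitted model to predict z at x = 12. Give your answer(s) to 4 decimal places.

Setting ∂/∂a … = 0 gives: 6·a + 1052·b = 1046;  1052·a + 594516·b = 595184.
Determinant 6·594516 − 1052² = 2460392.
a = (1046·594516 − 1052·595184)/2460392 = -533729/307549; b = (6·595184 − 1052·1046)/2460392 = 308839/307549.
At x = 12: ẑ = (-533729/307549)·(1) + (308839/307549)·(1728) = 533140063/307549.

ẑ = 1733.5126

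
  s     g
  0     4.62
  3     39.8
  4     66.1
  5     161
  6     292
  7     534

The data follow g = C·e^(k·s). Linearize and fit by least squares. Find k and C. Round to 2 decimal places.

Taking logs, ln g = k·s + ln C, so regress ln g on s.
XᵀX = [[135.0000, 25.0000]; [25.0000, 6]], rhs = [131.2466, 26.4440]ᵀ  (here Σs = 25.0000, Σ(s)² = 135.0000, Σln g = 26.4440, Σs·ln g = 131.2466).
Solving (det = 185.0000): k = 0.68313, ln C = 1.56094, so C = exp(1.56094) = 4.76328.

k = 0.68, C = 4.76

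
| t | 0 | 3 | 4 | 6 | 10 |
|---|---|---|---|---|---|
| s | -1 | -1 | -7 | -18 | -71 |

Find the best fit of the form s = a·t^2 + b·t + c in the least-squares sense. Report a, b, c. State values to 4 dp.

Entries of MᵀM: Σt^2·t^2 = 11633, Σt^2·t = 1307, Σt^2 = 161, Σt·t = 161, Σt = 23, Σ1 = 5.
Moment sums: Σt^2·s = -7869, Σt·s = -849, Σs = -98.
Solving the 3×3 system (Gaussian elimination) gives a = -4811/4884, b = 4711/1628, c = -1456/1221.

a = -0.9851, b = 2.8937, c = -1.1925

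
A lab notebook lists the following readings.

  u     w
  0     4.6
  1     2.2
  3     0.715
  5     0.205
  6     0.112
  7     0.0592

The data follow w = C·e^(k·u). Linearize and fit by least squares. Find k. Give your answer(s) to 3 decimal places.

Taking logs, ln w = k·u + ln C, so regress ln w on u.
Σu = 22.0000, Σ(u)² = 120.0000, Σln w = -4.6218, Σu·ln w = -41.0651.
Normal system: [[120.0000, 22.0000]; [22.0000, 6]]·[k, ln C]ᵀ = [-41.0651, -4.6218]ᵀ.
Slope k = (n·Σu·ln w − Σu·Σln w)/(n·Σ(u)² − (Σu)²) = (6·-41.0651 − 22.0000·-4.6218)/236.0000 = -0.61318; ln C = (Σln w − k·Σu)/n = 1.47803.

k = -0.613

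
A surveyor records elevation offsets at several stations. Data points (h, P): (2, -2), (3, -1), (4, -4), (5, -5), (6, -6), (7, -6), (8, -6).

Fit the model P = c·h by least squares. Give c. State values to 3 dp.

c = -0.857

The normal equations are: 203·c = -174.
(Σh·h = 203, Σh·P = -174.)
Hence c = -174 / 203 ≈ -0.857143.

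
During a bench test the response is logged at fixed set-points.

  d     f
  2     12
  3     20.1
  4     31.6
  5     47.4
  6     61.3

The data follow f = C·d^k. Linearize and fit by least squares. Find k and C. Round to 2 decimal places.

Let Y = ln f. Fitting Y = k·ln d + ln C by least squares:
Σln d = 6.5793, Σ(ln d)² = 9.4099, Σln f = 16.9132, Σln d·ln f = 23.3908.
Equations: 9.4099·k + 6.5793·ln C = 23.3908;  6.5793·k + 5·ln C = 16.9132.
Solving (det = 3.7630): k = 1.50892, ln C = 1.39713, so C = exp(1.39713) = 4.04357.

k = 1.51, C = 4.04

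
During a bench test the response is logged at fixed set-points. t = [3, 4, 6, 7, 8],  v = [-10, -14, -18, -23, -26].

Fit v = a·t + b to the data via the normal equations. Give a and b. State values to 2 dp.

a = -3.10, b = -0.81

From the data, Σt·t = 174, Σt = 28, Σ1 = 5.
Right-hand side: Σt·v = -563, Σv = -91.
Normal equations: [[174, 28]; [28, 5]]·[a, b]ᵀ = [-563, -91]ᵀ.
Δ = 174·5 − 28² = 86.
a = ((-563)·5 − 28·(-91))/86 = -267/86; b = (174·(-91) − 28·(-563))/86 = -35/43.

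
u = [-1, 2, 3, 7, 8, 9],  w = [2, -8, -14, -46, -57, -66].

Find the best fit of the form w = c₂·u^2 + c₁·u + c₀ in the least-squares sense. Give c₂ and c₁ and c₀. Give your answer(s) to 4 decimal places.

From the data, Σu^2·u^2 = 13156, Σu^2·u = 1618, Σu^2 = 208, Σu·u = 208, Σu = 28, Σ1 = 6.
Right-hand side: Σu^2·w = -11404, Σu·w = -1432, Σw = -189.
So XᵀX·[c₂, c₁, c₀]ᵀ = Xᵀw: [[13156, 1618, 208]; [1618, 208, 28]; [208, 28, 6]]·[c₂, c₁, c₀]ᵀ = [-11404, -1432, -189]ᵀ.
Row-reducing yields c₂ = -4797/10183, c₁ = -32268/10183, c₀ = -457/1198.

c₂ = -0.4711, c₁ = -3.1688, c₀ = -0.3815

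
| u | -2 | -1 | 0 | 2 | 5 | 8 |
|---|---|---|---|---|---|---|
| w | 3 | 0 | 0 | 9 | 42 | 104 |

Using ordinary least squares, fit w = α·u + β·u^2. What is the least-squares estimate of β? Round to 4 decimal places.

From the data, Σu·u = 98, Σu·u^2 = 636, Σu^2·u^2 = 4754.
Moment sums: Σu·w = 1054, Σu^2·w = 7754.
AᵀA·[α, β]ᵀ = Aᵀw becomes [[98, 636]; [636, 4754]]·[α, β]ᵀ = [1054, 7754]ᵀ.
Δ = 98·4754 − 636² = 61396.
α = (1054·4754 − 636·7754)/61396 = 19793/15349; β = (98·7754 − 636·1054)/61396 = 22387/15349.

β = 1.4585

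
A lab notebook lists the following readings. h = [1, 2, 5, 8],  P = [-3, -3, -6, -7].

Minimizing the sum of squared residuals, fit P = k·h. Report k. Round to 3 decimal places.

Sums needed: Σh·h = 94.
Right-hand side: Σh·P = -95.
XᵀX·[k]ᵀ = XᵀP becomes [[94]]·[k]ᵀ = [-95]ᵀ.
k = (-95)/94 = -1.01064.

k = -1.011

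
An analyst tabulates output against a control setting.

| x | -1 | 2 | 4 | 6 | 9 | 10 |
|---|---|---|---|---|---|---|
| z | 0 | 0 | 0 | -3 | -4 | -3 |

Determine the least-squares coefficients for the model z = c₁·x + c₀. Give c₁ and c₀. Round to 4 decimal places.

Entries of AᵀA: Σx·x = 238, Σx = 30, Σ1 = 6.
Right-hand side: Σx·z = -84, Σz = -10.
AᵀA·[c₁, c₀]ᵀ = Aᵀz becomes [[238, 30]; [30, 6]]·[c₁, c₀]ᵀ = [-84, -10]ᵀ.
Δ = 238·6 − 30² = 528.
c₁ = ((-84)·6 − 30·(-10))/528 = -17/44; c₀ = (238·(-10) − 30·(-84))/528 = 35/132.

c₁ = -0.3864, c₀ = 0.2652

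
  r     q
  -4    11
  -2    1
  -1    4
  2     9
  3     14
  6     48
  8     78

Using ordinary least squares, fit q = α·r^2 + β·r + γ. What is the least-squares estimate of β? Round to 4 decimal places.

Sums needed: Σr^2·r^2 = 5762, Σr^2·r = 690, Σr^2 = 134, Σr·r = 134, Σr = 12, Σ1 = 7.
For Xᵀq: Σr^2·q = 7066, Σr·q = 922, Σq = 165.
Solving the 3×3 system (Gaussian elimination) gives α = 260795/263816, β = 428251/263816, γ = 246007/131908.

β = 1.6233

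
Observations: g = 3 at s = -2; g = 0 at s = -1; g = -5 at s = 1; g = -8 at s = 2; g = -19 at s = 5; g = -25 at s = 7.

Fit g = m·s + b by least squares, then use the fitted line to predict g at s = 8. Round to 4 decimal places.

ĝ = -27.9000

The normal equations are: 84·m + 12·b = -297;  12·m + 6·b = -54.
(Σs·s = 84, Σs = 12, Σ1 = 6, Σs·g = -297, Σg = -54.)
Δ = 84·6 − 12² = 360.
m = ((-297)·6 − 12·(-54))/360 = -63/20; b = (84·(-54) − 12·(-297))/360 = -27/10.
At s = 8: ĝ = (-63/20)·(8) + (-27/10)·(1) = -279/10.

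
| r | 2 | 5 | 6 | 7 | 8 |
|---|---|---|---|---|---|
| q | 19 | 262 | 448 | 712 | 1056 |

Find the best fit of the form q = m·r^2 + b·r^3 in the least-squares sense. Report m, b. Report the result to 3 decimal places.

m = 0.429, b = 2.010

Forming XᵀX = [[8434, 60508]; [60508, 442138]] and Xᵀq = [125226, 914558]ᵀ gives XᵀX·[m, b]ᵀ = Xᵀq.
Determinant 8434·442138 − 60508² = 67773828.
m = (125226·442138 − 60508·914558)/67773828 = 7274431/16943457; b = (8434·914558 − 60508·125226)/67773828 = 34051841/16943457.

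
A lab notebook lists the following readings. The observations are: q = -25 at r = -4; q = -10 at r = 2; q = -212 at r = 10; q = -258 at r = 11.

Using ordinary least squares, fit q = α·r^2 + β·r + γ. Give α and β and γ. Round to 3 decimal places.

With design matrix X, XᵀX = [[24913, 2275, 241]; [2275, 241, 19]; [241, 19, 4]] and Xᵀq = [-52858, -4878, -505]ᵀ.
Inverting the 3×3 Gram matrix, [α, β, γ]ᵀ = [-96569/48207, -22930/16069, 58901/48207]ᵀ.

α = -2.003, β = -1.427, γ = 1.222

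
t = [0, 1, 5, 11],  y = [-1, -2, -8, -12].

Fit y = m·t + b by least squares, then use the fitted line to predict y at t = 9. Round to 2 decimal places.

AᵀA·[m, b]ᵀ = Aᵀy reads: 147·m + 17·b = -174;  17·m + 4·b = -23.
Eliminating b: 4·(row 1) − 17·(row 2) gives 299·m = 4·(-174) − 17·(-23) = -305, so m = -305/299.
Then b = ((-23) − 17·(-305/299))/4 = -423/299.
At t = 9: ŷ = (-305/299)·(9) + (-423/299)·(1) = -3168/299.

ŷ = -10.60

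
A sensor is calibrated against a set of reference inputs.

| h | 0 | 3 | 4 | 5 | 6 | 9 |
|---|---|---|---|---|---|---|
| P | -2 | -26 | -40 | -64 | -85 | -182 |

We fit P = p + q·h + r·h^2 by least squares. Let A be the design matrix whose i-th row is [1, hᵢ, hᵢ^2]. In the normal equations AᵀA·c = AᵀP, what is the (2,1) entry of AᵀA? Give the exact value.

Row 2 ↔ basis h, column 1 ↔ basis 1, so (AᵀA)_{2,1} = Σᵢ h = (0)·(1) + (3)·(1) + (4)·(1) + (5)·(1) + (6)·(1) + (9)·(1) = 27.

27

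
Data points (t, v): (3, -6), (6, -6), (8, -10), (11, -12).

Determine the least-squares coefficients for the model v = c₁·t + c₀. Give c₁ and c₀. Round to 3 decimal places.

c₁ = -0.824, c₀ = -2.735

Normal-equation sums: Σt·t = 230, Σt = 28, Σ1 = 4.
And Σt·v = -266, Σv = -34.
XᵀX·[c₁, c₀]ᵀ = Xᵀv becomes [[230, 28]; [28, 4]]·[c₁, c₀]ᵀ = [-266, -34]ᵀ.
Eliminating c₀: 4·(row 1) − 28·(row 2) gives 136·c₁ = 4·(-266) − 28·(-34) = -112, so c₁ = -14/17.
Then c₀ = ((-34) − 28·(-14/17))/4 = -93/34.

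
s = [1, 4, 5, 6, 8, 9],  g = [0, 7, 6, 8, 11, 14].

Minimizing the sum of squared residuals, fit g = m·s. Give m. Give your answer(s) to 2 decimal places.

m = 1.43

Normal-equation sums: Σs·s = 223.
Moment sums: Σs·g = 320.
Hence m = 320 / 223 ≈ 1.43498.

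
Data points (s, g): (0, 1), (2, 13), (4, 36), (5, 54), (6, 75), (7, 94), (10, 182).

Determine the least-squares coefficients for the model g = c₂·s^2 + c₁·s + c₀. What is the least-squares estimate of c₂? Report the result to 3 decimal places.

Entries of AᵀA: Σs^2·s^2 = 14594, Σs^2·s = 1756, Σs^2 = 230, Σs·s = 230, Σs = 34, Σ1 = 7.
Right-hand side: Σs^2·g = 27484, Σs·g = 3368, Σg = 455.
Normal equations: [[14594, 1756, 230]; [1756, 230, 34]; [230, 34, 7]]·[c₂, c₁, c₀]ᵀ = [27484, 3368, 455]ᵀ.
Inverting the 3×3 Gram matrix, [c₂, c₁, c₀]ᵀ = [42655/28147, 82393/28147, 3977/4021]ᵀ.

c₂ = 1.515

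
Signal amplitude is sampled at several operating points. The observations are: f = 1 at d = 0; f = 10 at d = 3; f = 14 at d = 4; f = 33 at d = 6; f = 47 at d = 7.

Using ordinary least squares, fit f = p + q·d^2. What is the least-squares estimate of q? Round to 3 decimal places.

Sums needed: Σ1 = 5, Σd^2 = 110, Σd^2·d^2 = 4034.
For Aᵀf: Σf = 105, Σd^2·f = 3805.
Eliminating q: 4034·(row 1) − 110·(row 2) gives 8070·p = 4034·105 − 110·3805 = 5020, so p = 502/807.
Then q = (3805 − 110·(502/807))/4034 = 1495/1614.

q = 0.926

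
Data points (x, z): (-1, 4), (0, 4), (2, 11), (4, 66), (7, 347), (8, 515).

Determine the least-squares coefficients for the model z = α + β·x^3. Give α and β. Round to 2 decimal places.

α = 3.62, β = 1.00

MᵀM·[α, β]ᵀ = Mᵀz reads: 6·α + 926·β = 947;  926·α + 383954·β = 387009.
Determinant 6·383954 − 926² = 1446248.
α = (947·383954 − 926·387009)/1446248 = 654263/180781; β = (6·387009 − 926·947)/1446248 = 361283/361562.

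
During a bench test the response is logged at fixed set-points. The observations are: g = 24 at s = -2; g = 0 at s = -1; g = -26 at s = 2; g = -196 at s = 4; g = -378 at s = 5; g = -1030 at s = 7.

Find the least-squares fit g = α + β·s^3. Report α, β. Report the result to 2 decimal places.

Compute the Gram sums: Σ1 = 6, Σs^3 = 531, Σs^3·s^3 = 137499.
Right-hand side: Σg = -1606, Σs^3·g = -413484.
Eliminating β: 137499·(row 1) − 531·(row 2) gives 543033·α = 137499·(-1606) − 531·(-413484) = -1263390, so α = -421130/181011.
Then β = ((-413484) − 531·(-421130/181011))/137499 = -180902/60337.

α = -2.33, β = -3.00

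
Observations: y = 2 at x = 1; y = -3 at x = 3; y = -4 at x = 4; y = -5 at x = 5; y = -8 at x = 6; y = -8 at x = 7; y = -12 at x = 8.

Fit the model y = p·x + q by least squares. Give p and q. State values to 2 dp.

p = -1.82, q = 3.41

Entries of AᵀA: Σx·x = 200, Σx = 34, Σ1 = 7.
And Σx·y = -248, Σy = -38.
AᵀA·[p, q]ᵀ = Aᵀy becomes [[200, 34]; [34, 7]]·[p, q]ᵀ = [-248, -38]ᵀ.
Eliminating q: 7·(row 1) − 34·(row 2) gives 244·p = 7·(-248) − 34·(-38) = -444, so p = -111/61.
Then q = ((-38) − 34·(-111/61))/7 = 208/61.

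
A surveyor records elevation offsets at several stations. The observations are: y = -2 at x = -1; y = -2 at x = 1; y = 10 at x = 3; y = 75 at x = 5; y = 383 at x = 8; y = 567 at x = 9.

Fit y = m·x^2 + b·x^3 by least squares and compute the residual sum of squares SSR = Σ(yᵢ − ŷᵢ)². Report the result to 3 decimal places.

With design matrix A, AᵀA = [[11365, 95185]; [95185, 809941]] and Aᵀy = [72400, 619084]ᵀ.
Eliminating b: 809941·(row 1) − 95185·(row 2) gives 144795240·m = 809941·72400 − 95185·619084 = -287782140, so m = -4796369/2413254.
Then b = (619084 − 95185·(-4796369/2413254))/809941 = 2408261/2413254.
Residuals: 1189061/1206627, -3200/3167, 379469/402209, -64675/1206627, -892867/1206627, 199773/402209; SSR = 1479845/402209.

SSR = 3.679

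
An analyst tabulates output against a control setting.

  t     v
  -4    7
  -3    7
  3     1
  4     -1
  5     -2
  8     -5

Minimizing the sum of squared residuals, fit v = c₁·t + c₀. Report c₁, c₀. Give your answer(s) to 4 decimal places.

Normal-equation sums: Σt·t = 139, Σt = 13, Σ1 = 6.
For Xᵀv: Σt·v = -100, Σv = 7.
So XᵀX·[c₁, c₀]ᵀ = Xᵀv: [[139, 13]; [13, 6]]·[c₁, c₀]ᵀ = [-100, 7]ᵀ.
Δ = 139·6 − 13² = 665.
c₁ = ((-100)·6 − 13·7)/665 = -691/665; c₀ = (139·7 − 13·(-100))/665 = 2273/665.

c₁ = -1.0391, c₀ = 3.4180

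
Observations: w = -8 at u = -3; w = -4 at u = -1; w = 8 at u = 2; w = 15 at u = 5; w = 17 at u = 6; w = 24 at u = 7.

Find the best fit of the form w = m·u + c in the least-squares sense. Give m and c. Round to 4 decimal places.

Compute the Gram sums: Σu·u = 124, Σu = 16, Σ1 = 6.
For Xᵀw: Σu·w = 389, Σw = 52.
XᵀX·[m, c]ᵀ = Xᵀw becomes [[124, 16]; [16, 6]]·[m, c]ᵀ = [389, 52]ᵀ.
det = 124·6 − 16² = 488.
m = (389·6 − 16·52)/488 = 751/244; c = (124·52 − 16·389)/488 = 28/61.

m = 3.0779, c = 0.4590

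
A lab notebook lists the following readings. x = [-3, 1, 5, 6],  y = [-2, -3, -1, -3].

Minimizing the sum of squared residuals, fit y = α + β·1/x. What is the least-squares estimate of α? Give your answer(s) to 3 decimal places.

Compute the Gram sums: Σ1 = 4, Σ1/x = 31/30, Σ1/x·1/x = 1061/900.
For Mᵀy: Σy = -9, Σ1/x·y = -91/30.
MᵀM·[α, β]ᵀ = Mᵀy becomes [[4, 31/30]; [31/30, 1061/900]]·[α, β]ᵀ = [-9, -91/30]ᵀ.
Eliminating β: (1061/900)·(row 1) − (31/30)·(row 2) gives (3283/900)·α = (1061/900)·(-9) − (31/30)·(-91/30) = -1682/225, so α = -6728/3283.
Then β = ((-91/30) − (31/30)·(-6728/3283))/(1061/900) = -2550/3283.

α = -2.049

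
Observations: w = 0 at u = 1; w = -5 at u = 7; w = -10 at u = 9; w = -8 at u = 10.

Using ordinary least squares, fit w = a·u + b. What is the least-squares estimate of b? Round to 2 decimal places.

Sums needed: Σu·u = 231, Σu = 27, Σ1 = 4.
Right-hand side: Σu·w = -205, Σw = -23.
So XᵀX·[a, b]ᵀ = Xᵀw: [[231, 27]; [27, 4]]·[a, b]ᵀ = [-205, -23]ᵀ.
Eliminating b: 4·(row 1) − 27·(row 2) gives 195·a = 4·(-205) − 27·(-23) = -199, so a = -199/195.
Then b = ((-23) − 27·(-199/195))/4 = 74/65.

b = 1.14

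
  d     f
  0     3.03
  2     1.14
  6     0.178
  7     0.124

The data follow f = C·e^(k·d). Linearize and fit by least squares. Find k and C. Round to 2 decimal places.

k = -0.46, C = 2.95

With ln fᵢ as the transformed response and dᵢ as the regressor:
XᵀX = [[89.0000, 15.0000]; [15.0000, 4]], rhs = [-24.7061, -2.5739]ᵀ  (here Σd = 15.0000, Σ(d)² = 89.0000, Σln f = -2.5739, Σd·ln f = -24.7061).
Solving (det = 131.0000): k = -0.45967, ln C = 1.08029, so C = exp(1.08029) = 2.94554.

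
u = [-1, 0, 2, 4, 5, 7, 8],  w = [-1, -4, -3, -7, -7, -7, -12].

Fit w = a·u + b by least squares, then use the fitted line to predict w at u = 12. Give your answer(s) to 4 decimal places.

ŵ = -13.9057

Forming MᵀM = [[159, 25]; [25, 7]] and Mᵀw = [-213, -41]ᵀ gives MᵀM·[a, b]ᵀ = Mᵀw.
Determinant 159·7 − 25² = 488.
a = ((-213)·7 − 25·(-41))/488 = -233/244; b = (159·(-41) − 25·(-213))/488 = -597/244.
At u = 12: ŵ = (-233/244)·(12) + (-597/244)·(1) = -3393/244.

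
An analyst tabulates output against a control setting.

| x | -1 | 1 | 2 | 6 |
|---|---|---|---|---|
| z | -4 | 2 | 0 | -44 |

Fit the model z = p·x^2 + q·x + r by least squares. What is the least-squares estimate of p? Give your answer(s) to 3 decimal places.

p = -1.755

Setting ∂/∂p … = 0 gives: 1314·p + 224·q + 42·r = -1586;  224·p + 42·q + 8·r = -258;  42·p + 8·q + 4·r = -46.
Solving the 3×3 system (Gaussian elimination) gives p = -2719/1549, q = 4751/1549, r = 1234/1549.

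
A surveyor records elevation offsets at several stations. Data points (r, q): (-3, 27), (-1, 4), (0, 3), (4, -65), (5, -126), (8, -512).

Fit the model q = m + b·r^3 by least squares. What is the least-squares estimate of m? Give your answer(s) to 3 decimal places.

MᵀM·[m, b]ᵀ = Mᵀq reads: 6·m + 673·b = -669;  673·m + 282595·b = -282787.
(Σ1 = 6, Σr^3 = 673, Σr^3·r^3 = 282595, Σq = -669, Σr^3·q = -282787.)
Determinant 6·282595 − 673² = 1242641.
m = ((-669)·282595 − 673·(-282787))/1242641 = 1259596/1242641; b = (6·(-282787) − 673·(-669))/1242641 = -1246485/1242641.

m = 1.014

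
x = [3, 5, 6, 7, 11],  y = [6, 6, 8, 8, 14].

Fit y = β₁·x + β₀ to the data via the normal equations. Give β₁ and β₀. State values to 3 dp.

β₁ = 1.057, β₀ = 1.636

Compute the Gram sums: Σx·x = 240, Σx = 32, Σ1 = 5.
And Σx·y = 306, Σy = 42.
det = 240·5 − 32² = 176.
β₁ = (306·5 − 32·42)/176 = 93/88; β₀ = (240·42 − 32·306)/176 = 18/11.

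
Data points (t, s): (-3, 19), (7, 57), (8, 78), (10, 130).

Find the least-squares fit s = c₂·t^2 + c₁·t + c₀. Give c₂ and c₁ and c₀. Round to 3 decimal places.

AᵀA·[c₂, c₁, c₀]ᵀ = Aᵀs reads: 16578·c₂ + 1828·c₁ + 222·c₀ = 20956;  1828·c₂ + 222·c₁ + 22·c₀ = 2266;  222·c₂ + 22·c₁ + 4·c₀ = 284.
(Σt^2·t^2 = 16578, Σt^2·t = 1828, Σt^2 = 222, Σt·t = 222, Σt = 22, Σ1 = 4, Σt^2·s = 20956, Σt·s = 2266, Σs = 284.)
Inverting the 3×3 Gram matrix, [c₂, c₁, c₀]ᵀ = [48633/30754, -77915/30754, -87065/30754]ᵀ.

c₂ = 1.581, c₁ = -2.533, c₀ = -2.831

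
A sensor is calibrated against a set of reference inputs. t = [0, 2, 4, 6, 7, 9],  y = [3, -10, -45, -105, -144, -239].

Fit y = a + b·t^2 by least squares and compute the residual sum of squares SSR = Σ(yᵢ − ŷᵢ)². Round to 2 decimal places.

SSR = 0.76

Normal-equation sums: Σ1 = 6, Σt^2 = 186, Σt^2·t^2 = 10530.
Right-hand side: Σy = -540, Σt^2·y = -30955.
XᵀX·[a, b]ᵀ = Xᵀy becomes [[6, 186]; [186, 10530]]·[a, b]ᵀ = [-540, -30955]ᵀ.
det = 6·10530 − 186² = 28584.
a = ((-540)·10530 − 186·(-30955))/28584 = 11905/4764; b = (6·(-30955) − 186·(-540))/28584 = -14215/4764.
Residuals: 2387/4764, -895/1588, 385/1588, -385/4764, -231/794, 457/2382; SSR = 3599/4764.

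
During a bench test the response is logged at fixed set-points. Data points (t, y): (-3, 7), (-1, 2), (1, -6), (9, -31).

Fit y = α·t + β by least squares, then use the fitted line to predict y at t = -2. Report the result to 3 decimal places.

ŷ = 4.217

Compute the Gram sums: Σt·t = 92, Σt = 6, Σ1 = 4.
For Aᵀy: Σt·y = -308, Σy = -28.
AᵀA·[α, β]ᵀ = Aᵀy becomes [[92, 6]; [6, 4]]·[α, β]ᵀ = [-308, -28]ᵀ.
Eliminating β: 4·(row 1) − 6·(row 2) gives 332·α = 4·(-308) − 6·(-28) = -1064, so α = -266/83.
Then β = ((-28) − 6·(-266/83))/4 = -182/83.
At t = -2: ŷ = (-266/83)·(-2) + (-182/83)·(1) = 350/83.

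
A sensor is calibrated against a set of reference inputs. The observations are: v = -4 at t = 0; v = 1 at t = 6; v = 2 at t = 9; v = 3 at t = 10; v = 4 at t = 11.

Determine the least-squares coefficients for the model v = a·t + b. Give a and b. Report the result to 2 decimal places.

a = 0.70, b = -3.81

Entries of AᵀA: Σt·t = 338, Σt = 36, Σ1 = 5.
For Aᵀv: Σt·v = 98, Σv = 6.
Δ = 338·5 − 36² = 394.
a = (98·5 − 36·6)/394 = 137/197; b = (338·6 − 36·98)/394 = -750/197.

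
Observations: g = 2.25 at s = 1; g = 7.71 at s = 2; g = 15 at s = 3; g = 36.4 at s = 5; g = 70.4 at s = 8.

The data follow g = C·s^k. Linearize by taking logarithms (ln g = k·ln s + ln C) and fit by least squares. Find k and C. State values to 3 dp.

k = 1.666, C = 2.353

Taking logs, ln g = k·ln s + ln C, so regress ln g on ln s.
XᵀX = [[8.6018, 5.4806]; [5.4806, 5]], rhs = [19.0224, 13.4103]ᵀ  (here Σln s = 5.4806, Σ(ln s)² = 8.6018, Σln g = 13.4103, Σln s·ln g = 19.0224).
Solving (det = 12.9714): k = 1.66639, ln C = 0.85548, so C = exp(0.85548) = 2.35251.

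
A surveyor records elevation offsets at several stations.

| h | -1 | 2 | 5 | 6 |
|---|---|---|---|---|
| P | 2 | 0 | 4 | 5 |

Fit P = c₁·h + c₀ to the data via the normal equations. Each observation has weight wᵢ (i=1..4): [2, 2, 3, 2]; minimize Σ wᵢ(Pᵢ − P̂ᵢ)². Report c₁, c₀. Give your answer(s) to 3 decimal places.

c₁ = 0.507, c₀ = 1.255

Forming AᵀWA = [[157, 29]; [29, 9]] and AᵀWP = [116, 26]ᵀ gives AᵀWA·[c₁, c₀]ᵀ = AᵀWP.
Δ = 157·9 − 29² = 572.
c₁ = (116·9 − 29·26)/572 = 145/286; c₀ = (157·26 − 29·116)/572 = 359/286.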